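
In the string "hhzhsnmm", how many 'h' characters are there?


Input string: 'hhzhsnmm'
Target character: 'h'
Scan each position: s[0]='h', s[1]='h', s[3]='h'
Matches found at indices: 0, 1, 3
Total: 3


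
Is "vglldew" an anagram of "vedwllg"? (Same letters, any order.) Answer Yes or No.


String 1: 'vedwllg' -> sorted: 'degllvw'
String 2: 'vglldew' -> sorted: 'degllvw'
Compare sorted forms: 'degllvw' == 'degllvw'
Anagram: Yes


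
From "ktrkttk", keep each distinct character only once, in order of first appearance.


Input: 'ktrkttk'
Operation: keep first occurrence of each character
Scan: s[0]='k' new -> keep; s[1]='t' new -> keep; s[2]='r' new -> keep; s[3]='k' seen -> skip; s[4]='t' seen -> skip; s[5]='t' seen -> skip; s[6]='k' seen -> skip
Result: ktr


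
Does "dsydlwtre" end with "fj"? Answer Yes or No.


Input string: 'dsydlwtre'
Suffix to check: 'fj'
Last 2 characters of input: 're'
Match: False
Result: No


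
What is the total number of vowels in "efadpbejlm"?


Input string: 'efadpbejlm'
Operation: count vowels (a, e, i, o, u)
Scan: s[0]='e' (vowel), s[1]='f', s[2]='a' (vowel), s[3]='d', s[4]='p', s[5]='b', s[6]='e' (vowel), s[7]='j', s[8]='l', s[9]='m'
Vowels found: 3
Result: 3


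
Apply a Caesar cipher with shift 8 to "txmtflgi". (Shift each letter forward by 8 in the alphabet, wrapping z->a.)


Input: 'txmtflgi', shift = 8
Operation: for each letter, (position + 8) mod 26
Mapping: 't'(19+8=27, 27 mod 26=1)->'b', 'x'(23+8=31, 31 mod 26=5)->'f', 'm'(12+8=20)->'u', 't'(19+8=27, 27 mod 26=1)->'b', 'f'(5+8=13)->'n', 'l'(11+8=19)->'t', 'g'(6+8=14)->'o', 'i'(8+8=16)->'q'
Result: bfubntoq


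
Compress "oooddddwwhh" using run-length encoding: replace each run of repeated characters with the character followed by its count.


Input: 'oooddddwwhh'
Operation: identify consecutive runs
Runs: 'ooo' -> o3, 'dddd' -> d4, 'ww' -> w2, 'hh' -> h2
Encoded: o3d4w2h2


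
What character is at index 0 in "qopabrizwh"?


Input string: 'qopabrizwh'
Operation: get character at index 0
Index mapping: s[0]='q'
Result: 'q'


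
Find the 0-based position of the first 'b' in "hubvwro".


Input string: 'hubvwro'
Target: 'b'
Scanning left to right: s[0]='h', s[1]='u', s[2]='b'
First match at index: 2


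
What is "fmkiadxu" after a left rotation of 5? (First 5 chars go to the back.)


Input: 'fmkiadxu', shift = 5
Operation: split at index 5 and swap parts
Front part s[0:5] = 'fmkia'
Back part s[5:] = 'dxu'
Rotated = back + front = 'dxu' + 'fmkia'
Result: dxufmkia


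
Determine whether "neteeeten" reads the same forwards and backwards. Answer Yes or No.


Input string: 'neteeeten'
Reversed: 'neteeeten'
Compare pairs: s[0]='n' vs s[8]='n' (match), s[1]='e' vs s[7]='e' (match), s[2]='t' vs s[6]='t' (match), s[3]='e' vs s[5]='e' (match)
Palindrome: Yes


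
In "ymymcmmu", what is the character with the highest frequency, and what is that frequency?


Input: 'ymymcmmu'
Operation: tally each character
Counts: 'c':1, 'm':4, 'u':1, 'y':2
Maximum: 'm' appears 4 times


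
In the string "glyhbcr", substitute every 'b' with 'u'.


Input string: 'glyhbcr'
Operation: replace 'b' with 'u'
Positions of 'b': 4
After replacement: glyhucr


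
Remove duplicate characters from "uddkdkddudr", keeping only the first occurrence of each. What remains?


Input: 'uddkdkddudr'
Operation: keep first occurrence of each character
Scan: s[0]='u' new -> keep; s[1]='d' new -> keep; s[2]='d' seen -> skip; s[3]='k' new -> keep; s[4]='d' seen -> skip; s[5]='k' seen -> skip; s[6]='d' seen -> skip; s[7]='d' seen -> skip; s[8]='u' seen -> skip; s[9]='d' seen -> skip; s[10]='r' new -> keep
Result: udkr


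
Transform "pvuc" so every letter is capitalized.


Input string: 'pvuc'
Operation: convert each letter to uppercase
Mapping: 'p'->'P', 'v'->'V', 'u'->'U', 'c'->'C'
Result: PVUC


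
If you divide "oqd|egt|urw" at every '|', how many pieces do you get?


Input string: 'oqd|egt|urw'
Delimiter: '|'
Split result: 'oqd', 'egt', 'urw'
Number of parts: 3


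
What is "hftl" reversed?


Input string: 'hftl'
Operation: reverse character order
Original order: 'h' -> 'f' -> 't' -> 'l'
Reversed order: 'l' -> 't' -> 'f' -> 'h'
Result: ltfh


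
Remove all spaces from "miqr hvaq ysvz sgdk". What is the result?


Input string: 'miqr hvaq ysvz sgdk'
Operation: remove all spaces
Words: 'miqr', 'hvaq', 'ysvz', 'sgdk'
Join without spaces: miqrhvaqysvzsgdk


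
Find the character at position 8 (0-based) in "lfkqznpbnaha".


Input string: 'lfkqznpbnaha'
Operation: get character at index 8
Index mapping: s[0]='l', s[1]='f', s[2]='k', s[3]='q', s[4]='z', s[5]='n', s[6]='p', s[7]='b', s[8]='n'
Result: 'n'


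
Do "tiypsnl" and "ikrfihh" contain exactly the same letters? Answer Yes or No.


String 1: 'tiypsnl' -> sorted: 'ilnpsty'
String 2: 'ikrfihh' -> sorted: 'fhhiikr'
Compare sorted forms: 'ilnpsty' != 'fhhiikr'
Anagram: No


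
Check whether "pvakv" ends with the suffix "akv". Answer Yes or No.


Input string: 'pvakv'
Suffix to check: 'akv'
Last 3 characters of input: 'akv'
Match: True
Result: Yes


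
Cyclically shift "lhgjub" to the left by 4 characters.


Input: 'lhgjub', shift = 4
Operation: split at index 4 and swap parts
Front part s[0:4] = 'lhgj'
Back part s[4:] = 'ub'
Rotated = back + front = 'ub' + 'lhgj'
Result: ublhgj


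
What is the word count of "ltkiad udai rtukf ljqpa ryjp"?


Input string: 'ltkiad udai rtukf ljqpa ryjp'
Operation: split by spaces
Words found: 'ltkiad', 'udai', 'rtukf', 'ljqpa', 'ryjp'
Word count: 5


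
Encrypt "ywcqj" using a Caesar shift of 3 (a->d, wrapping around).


Input: 'ywcqj', shift = 3
Operation: for each letter, (position + 3) mod 26
Mapping: 'y'(24+3=27, 27 mod 26=1)->'b', 'w'(22+3=25)->'z', 'c'(2+3=5)->'f', 'q'(16+3=19)->'t', 'j'(9+3=12)->'m'
Result: bzftm


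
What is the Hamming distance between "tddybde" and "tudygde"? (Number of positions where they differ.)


String 1: 'tddybde'
String 2: 'tudygde'
Compare each position: pos 0: 't'=='t', pos 1: 'd'!='u', pos 2: 'd'=='d', pos 3: 'y'=='y', pos 4: 'b'!='g', pos 5: 'd'=='d', pos 6: 'e'=='e'
Differing positions: 2
Hamming distance: 2


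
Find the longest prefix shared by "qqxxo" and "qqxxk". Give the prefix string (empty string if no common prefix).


String 1: 'qqxxo'
String 2: 'qqxxk'
Compare position by position:
pos 0: 'q' vs 'q' match
pos 1: 'q' vs 'q' match
pos 2: 'x' vs 'x' match
pos 3: 'x' vs 'x' match
pos 4: 'o' vs 'k' differ -> stop
Longest common prefix: "qqxx" (length 4)


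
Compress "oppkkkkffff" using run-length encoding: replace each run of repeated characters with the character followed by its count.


Input: 'oppkkkkffff'
Operation: identify consecutive runs
Runs: 'o' -> o1, 'pp' -> p2, 'kkkk' -> k4, 'ffff' -> f4
Encoded: o1p2k4f4


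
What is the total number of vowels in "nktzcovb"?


Input string: 'nktzcovb'
Operation: count vowels (a, e, i, o, u)
Scan: s[0]='n', s[1]='k', s[2]='t', s[3]='z', s[4]='c', s[5]='o' (vowel), s[6]='v', s[7]='b'
Vowels found: 1
Result: 1


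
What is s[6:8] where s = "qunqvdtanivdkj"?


Input string: 'qunqvdtanivdkj'
Operation: slice [6:8]
Extract characters: s[6]='t', s[7]='a'
Result: ta


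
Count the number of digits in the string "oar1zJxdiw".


Input string: 'oar1zJxdiw'
Operation: count digit characters (0-9)
Scan: 'o', 'a', 'r', '1'(digit), 'z', 'J', 'x', 'd', 'i', 'w'
Digits found: 1
Result: 1


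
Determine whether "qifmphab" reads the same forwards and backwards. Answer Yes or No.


Input string: 'qifmphab'
Reversed: 'bahpmfiq'
Compare pairs: s[0]='q' vs s[7]='b' (mismatch), s[1]='i' vs s[6]='a' (mismatch), s[2]='f' vs s[5]='h' (mismatch), s[3]='m' vs s[4]='p' (mismatch)
Palindrome: No


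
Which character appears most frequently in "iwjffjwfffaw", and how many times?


Input: 'iwjffjwfffaw'
Operation: tally each character
Counts: 'a':1, 'f':5, 'i':1, 'j':2, 'w':3
Maximum: 'f' appears 5 times


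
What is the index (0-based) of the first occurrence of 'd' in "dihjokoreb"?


Input string: 'dihjokoreb'
Target: 'd'
Scanning left to right: s[0]='d'
First match at index: 0


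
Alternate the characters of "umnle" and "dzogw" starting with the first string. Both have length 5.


String 1: 'umnle'
String 2: 'dzogw'
Operation: alternate characters
Pairs: 'u'+'d', 'm'+'z', 'n'+'o', 'l'+'g', 'e'+'w'
Result: udmznolgew


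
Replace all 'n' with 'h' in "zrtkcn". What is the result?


Input string: 'zrtkcn'
Operation: replace 'n' with 'h'
Positions of 'n': 5
After replacement: zrtkch


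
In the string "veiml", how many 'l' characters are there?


Input string: 'veiml'
Target character: 'l'
Scan each position: s[4]='l'
Matches found at indices: 4
Total: 1


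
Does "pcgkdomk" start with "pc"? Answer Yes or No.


Input string: 'pcgkdomk'
Prefix to check: 'pc'
First 2 characters of input: 'pc'
Match: True
Result: Yes


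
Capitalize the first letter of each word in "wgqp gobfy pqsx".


Input string: 'wgqp gobfy pqsx'
Operation: capitalize first letter of each word
Word transformations: 'wgqp'->'Wgqp', 'gobfy'->'Gobfy', 'pqsx'->'Pqsx'
Result: Wgqp Gobfy Pqsx


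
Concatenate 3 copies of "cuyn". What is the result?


Input string: 'cuyn'
Operation: repeat 3 times
Concatenation: 'cuyn' + 'cuyn' + 'cuyn'
Result: cuyncuyncuyn


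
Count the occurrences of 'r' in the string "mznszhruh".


Input string: 'mznszhruh'
Target character: 'r'
Scan each position: s[6]='r'
Matches found at indices: 6
Total: 1


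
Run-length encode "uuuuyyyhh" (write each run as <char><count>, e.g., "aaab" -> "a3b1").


Input: 'uuuuyyyhh'
Operation: identify consecutive runs
Runs: 'uuuu' -> u4, 'yyy' -> y3, 'hh' -> h2
Encoded: u4y3h2


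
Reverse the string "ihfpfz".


Input string: 'ihfpfz'
Operation: reverse character order
Original order: 'i' -> 'h' -> 'f' -> 'p' -> 'f' -> 'z'
Reversed order: 'z' -> 'f' -> 'p' -> 'f' -> 'h' -> 'i'
Result: zfpfhi


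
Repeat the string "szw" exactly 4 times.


Input string: 'szw'
Operation: repeat 4 times
Concatenation: 'szw' + 'szw' + 'szw' + 'szw'
Result: szwszwszwszw


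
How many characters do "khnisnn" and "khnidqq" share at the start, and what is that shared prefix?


String 1: 'khnisnn'
String 2: 'khnidqq'
Compare position by position:
pos 0: 'k' vs 'k' match
pos 1: 'h' vs 'h' match
pos 2: 'n' vs 'n' match
pos 3: 'i' vs 'i' match
pos 4: 's' vs 'd' differ -> stop
Longest common prefix: "khni" (length 4)


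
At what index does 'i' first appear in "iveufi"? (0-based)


Input string: 'iveufi'
Target: 'i'
Scanning left to right: s[0]='i'
First match at index: 0


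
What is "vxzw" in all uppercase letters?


Input string: 'vxzw'
Operation: convert each letter to uppercase
Mapping: 'v'->'V', 'x'->'X', 'z'->'Z', 'w'->'W'
Result: VXZW


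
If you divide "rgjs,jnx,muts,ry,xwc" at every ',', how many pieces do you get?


Input string: 'rgjs,jnx,muts,ry,xwc'
Delimiter: ','
Split result: 'rgjs', 'jnx', 'muts', 'ry', 'xwc'
Number of parts: 5


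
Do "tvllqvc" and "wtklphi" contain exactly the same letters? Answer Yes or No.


String 1: 'tvllqvc' -> sorted: 'cllqtvv'
String 2: 'wtklphi' -> sorted: 'hiklptw'
Compare sorted forms: 'cllqtvv' != 'hiklptw'
Anagram: No


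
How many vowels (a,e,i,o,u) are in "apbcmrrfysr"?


Input string: 'apbcmrrfysr'
Operation: count vowels (a, e, i, o, u)
Scan: s[0]='a' (vowel), s[1]='p', s[2]='b', s[3]='c', s[4]='m', s[5]='r', s[6]='r', s[7]='f', s[8]='y', s[9]='s', s[10]='r'
Vowels found: 1
Result: 1


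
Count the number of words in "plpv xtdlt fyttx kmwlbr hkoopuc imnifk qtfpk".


Input string: 'plpv xtdlt fyttx kmwlbr hkoopuc imnifk qtfpk'
Operation: split by spaces
Words found: 'plpv', 'xtdlt', 'fyttx', 'kmwlbr', 'hkoopuc', 'imnifk', 'qtfpk'
Word count: 7


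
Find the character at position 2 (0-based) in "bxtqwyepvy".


Input string: 'bxtqwyepvy'
Operation: get character at index 2
Index mapping: s[0]='b', s[1]='x', s[2]='t'
Result: 't'


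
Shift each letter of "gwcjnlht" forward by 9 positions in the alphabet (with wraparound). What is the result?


Input: 'gwcjnlht', shift = 9
Operation: for each letter, (position + 9) mod 26
Mapping: 'g'(6+9=15)->'p', 'w'(22+9=31, 31 mod 26=5)->'f', 'c'(2+9=11)->'l', 'j'(9+9=18)->'s', 'n'(13+9=22)->'w', 'l'(11+9=20)->'u', 'h'(7+9=16)->'q', 't'(19+9=28, 28 mod 26=2)->'c'
Result: pflswuqc


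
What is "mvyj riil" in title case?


Input string: 'mvyj riil'
Operation: capitalize first letter of each word
Word transformations: 'mvyj'->'Mvyj', 'riil'->'Riil'
Result: Mvyj Riil


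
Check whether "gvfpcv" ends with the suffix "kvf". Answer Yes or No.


Input string: 'gvfpcv'
Suffix to check: 'kvf'
Last 3 characters of input: 'pcv'
Match: False
Result: No


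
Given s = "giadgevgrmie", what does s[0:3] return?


Input string: 'giadgevgrmie'
Operation: slice [0:3]
Extract characters: s[0]='g', s[1]='i', s[2]='a'
Result: gia


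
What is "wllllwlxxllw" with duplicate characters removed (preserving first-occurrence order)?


Input: 'wllllwlxxllw'
Operation: keep first occurrence of each character
Scan: s[0]='w' new -> keep; s[1]='l' new -> keep; s[2]='l' seen -> skip; s[3]='l' seen -> skip; s[4]='l' seen -> skip; s[5]='w' seen -> skip; s[6]='l' seen -> skip; s[7]='x' new -> keep; s[8]='x' seen -> skip; s[9]='l' seen -> skip; s[10]='l' seen -> skip; s[11]='w' seen -> skip
Result: wlx


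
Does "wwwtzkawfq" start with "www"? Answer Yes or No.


Input string: 'wwwtzkawfq'
Prefix to check: 'www'
First 3 characters of input: 'www'
Match: True
Result: Yes


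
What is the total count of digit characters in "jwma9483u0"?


Input string: 'jwma9483u0'
Operation: count digit characters (0-9)
Scan: 'j', 'w', 'm', 'a', '9'(digit), '4'(digit), '8'(digit), '3'(digit), 'u', '0'(digit)
Digits found: 5
Result: 5


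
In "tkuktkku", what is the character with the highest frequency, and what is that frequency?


Input: 'tkuktkku'
Operation: tally each character
Counts: 'k':4, 't':2, 'u':2
Maximum: 'k' appears 4 times


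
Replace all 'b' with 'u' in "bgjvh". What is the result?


Input string: 'bgjvh'
Operation: replace 'b' with 'u'
Positions of 'b': 0
After replacement: ugjvh


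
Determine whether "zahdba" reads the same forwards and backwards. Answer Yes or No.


Input string: 'zahdba'
Reversed: 'abdhaz'
Compare pairs: s[0]='z' vs s[5]='a' (mismatch), s[1]='a' vs s[4]='b' (mismatch), s[2]='h' vs s[3]='d' (mismatch)
Palindrome: No


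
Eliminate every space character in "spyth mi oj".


Input string: 'spyth mi oj'
Operation: remove all spaces
Words: 'spyth', 'mi', 'oj'
Join without spaces: spythmioj


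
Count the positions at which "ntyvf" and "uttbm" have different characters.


String 1: 'ntyvf'
String 2: 'uttbm'
Compare each position: pos 0: 'n'!='u', pos 1: 't'=='t', pos 2: 'y'!='t', pos 3: 'v'!='b', pos 4: 'f'!='m'
Differing positions: 4
Hamming distance: 4


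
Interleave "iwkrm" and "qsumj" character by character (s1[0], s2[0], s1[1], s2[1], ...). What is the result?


String 1: 'iwkrm'
String 2: 'qsumj'
Operation: alternate characters
Pairs: 'i'+'q', 'w'+'s', 'k'+'u', 'r'+'m', 'm'+'j'
Result: iqwskurmmj


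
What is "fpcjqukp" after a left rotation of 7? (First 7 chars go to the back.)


Input: 'fpcjqukp', shift = 7
Operation: split at index 7 and swap parts
Front part s[0:7] = 'fpcjquk'
Back part s[7:] = 'p'
Rotated = back + front = 'p' + 'fpcjquk'
Result: pfpcjquk


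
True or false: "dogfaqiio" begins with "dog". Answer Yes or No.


Input string: 'dogfaqiio'
Prefix to check: 'dog'
First 3 characters of input: 'dog'
Match: True
Result: Yes


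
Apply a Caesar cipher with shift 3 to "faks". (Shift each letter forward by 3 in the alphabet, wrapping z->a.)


Input: 'faks', shift = 3
Operation: for each letter, (position + 3) mod 26
Mapping: 'f'(5+3=8)->'i', 'a'(0+3=3)->'d', 'k'(10+3=13)->'n', 's'(18+3=21)->'v'
Result: idnv


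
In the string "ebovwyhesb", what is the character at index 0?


Input string: 'ebovwyhesb'
Operation: get character at index 0
Index mapping: s[0]='e'
Result: 'e'


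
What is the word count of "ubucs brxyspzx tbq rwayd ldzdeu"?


Input string: 'ubucs brxyspzx tbq rwayd ldzdeu'
Operation: split by spaces
Words found: 'ubucs', 'brxyspzx', 'tbq', 'rwayd', 'ldzdeu'
Word count: 5


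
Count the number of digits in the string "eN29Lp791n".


Input string: 'eN29Lp791n'
Operation: count digit characters (0-9)
Scan: 'e', 'N', '2'(digit), '9'(digit), 'L', 'p', '7'(digit), '9'(digit), '1'(digit), 'n'
Digits found: 5
Result: 5


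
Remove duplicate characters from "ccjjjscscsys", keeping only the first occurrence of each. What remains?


Input: 'ccjjjscscsys'
Operation: keep first occurrence of each character
Scan: s[0]='c' new -> keep; s[1]='c' seen -> skip; s[2]='j' new -> keep; s[3]='j' seen -> skip; s[4]='j' seen -> skip; s[5]='s' new -> keep; s[6]='c' seen -> skip; s[7]='s' seen -> skip; s[8]='c' seen -> skip; s[9]='s' seen -> skip; s[10]='y' new -> keep; s[11]='s' seen -> skip
Result: cjsy


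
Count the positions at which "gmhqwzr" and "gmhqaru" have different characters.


String 1: 'gmhqwzr'
String 2: 'gmhqaru'
Compare each position: pos 0: 'g'=='g', pos 1: 'm'=='m', pos 2: 'h'=='h', pos 3: 'q'=='q', pos 4: 'w'!='a', pos 5: 'z'!='r', pos 6: 'r'!='u'
Differing positions: 3
Hamming distance: 3


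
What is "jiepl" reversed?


Input string: 'jiepl'
Operation: reverse character order
Original order: 'j' -> 'i' -> 'e' -> 'p' -> 'l'
Reversed order: 'l' -> 'p' -> 'e' -> 'i' -> 'j'
Result: lpeij


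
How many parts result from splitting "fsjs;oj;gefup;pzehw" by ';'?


Input string: 'fsjs;oj;gefup;pzehw'
Delimiter: ';'
Split result: 'fsjs', 'oj', 'gefup', 'pzehw'
Number of parts: 4


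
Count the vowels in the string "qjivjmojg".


Input string: 'qjivjmojg'
Operation: count vowels (a, e, i, o, u)
Scan: s[0]='q', s[1]='j', s[2]='i' (vowel), s[3]='v', s[4]='j', s[5]='m', s[6]='o' (vowel), s[7]='j', s[8]='g'
Vowels found: 2
Result: 2


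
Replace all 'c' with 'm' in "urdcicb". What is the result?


Input string: 'urdcicb'
Operation: replace 'c' with 'm'
Positions of 'c': 3, 5
After replacement: urdmimb


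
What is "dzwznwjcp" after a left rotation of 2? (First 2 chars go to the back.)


Input: 'dzwznwjcp', shift = 2
Operation: split at index 2 and swap parts
Front part s[0:2] = 'dz'
Back part s[2:] = 'wznwjcp'
Rotated = back + front = 'wznwjcp' + 'dz'
Result: wznwjcpdz


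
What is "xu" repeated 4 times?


Input string: 'xu'
Operation: repeat 4 times
Concatenation: 'xu' + 'xu' + 'xu' + 'xu'
Result: xuxuxuxu


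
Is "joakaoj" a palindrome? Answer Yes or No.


Input string: 'joakaoj'
Reversed: 'joakaoj'
Compare pairs: s[0]='j' vs s[6]='j' (match), s[1]='o' vs s[5]='o' (match), s[2]='a' vs s[4]='a' (match)
Palindrome: Yes


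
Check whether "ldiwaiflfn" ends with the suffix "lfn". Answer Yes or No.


Input string: 'ldiwaiflfn'
Suffix to check: 'lfn'
Last 3 characters of input: 'lfn'
Match: True
Result: Yes


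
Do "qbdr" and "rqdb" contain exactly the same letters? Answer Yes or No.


String 1: 'qbdr' -> sorted: 'bdqr'
String 2: 'rqdb' -> sorted: 'bdqr'
Compare sorted forms: 'bdqr' == 'bdqr'
Anagram: Yes


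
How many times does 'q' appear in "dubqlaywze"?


Input string: 'dubqlaywze'
Target character: 'q'
Scan each position: s[3]='q'
Matches found at indices: 3
Total: 1


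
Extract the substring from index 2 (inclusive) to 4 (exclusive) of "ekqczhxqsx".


Input string: 'ekqczhxqsx'
Operation: slice [2:4]
Extract characters: s[2]='q', s[3]='c'
Result: qc


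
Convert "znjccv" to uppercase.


Input string: 'znjccv'
Operation: convert each letter to uppercase
Mapping: 'z'->'Z', 'n'->'N', 'j'->'J', 'c'->'C', 'c'->'C', 'v'->'V'
Result: ZNJCCV


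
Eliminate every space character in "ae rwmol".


Input string: 'ae rwmol'
Operation: remove all spaces
Words: 'ae', 'rwmol'
Join without spaces: aerwmol


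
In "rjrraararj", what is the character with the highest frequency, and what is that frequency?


Input: 'rjrraararj'
Operation: tally each character
Counts: 'a':3, 'j':2, 'r':5
Maximum: 'r' appears 5 times


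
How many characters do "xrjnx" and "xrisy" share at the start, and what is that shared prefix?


String 1: 'xrjnx'
String 2: 'xrisy'
Compare position by position:
pos 0: 'x' vs 'x' match
pos 1: 'r' vs 'r' match
pos 2: 'j' vs 'i' differ -> stop
Longest common prefix: "xr" (length 2)


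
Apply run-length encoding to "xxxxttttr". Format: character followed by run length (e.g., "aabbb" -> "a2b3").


Input: 'xxxxttttr'
Operation: identify consecutive runs
Runs: 'xxxx' -> x4, 'tttt' -> t4, 'r' -> r1
Encoded: x4t4r1


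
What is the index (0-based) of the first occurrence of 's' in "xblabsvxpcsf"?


Input string: 'xblabsvxpcsf'
Target: 's'
Scanning left to right: s[0]='x', s[1]='b', s[2]='l', s[3]='a', s[4]='b', s[5]='s'
First match at index: 5


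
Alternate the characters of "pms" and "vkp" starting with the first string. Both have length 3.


String 1: 'pms'
String 2: 'vkp'
Operation: alternate characters
Pairs: 'p'+'v', 'm'+'k', 's'+'p'
Result: pvmksp


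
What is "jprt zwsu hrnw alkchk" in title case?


Input string: 'jprt zwsu hrnw alkchk'
Operation: capitalize first letter of each word
Word transformations: 'jprt'->'Jprt', 'zwsu'->'Zwsu', 'hrnw'->'Hrnw', 'alkchk'->'Alkchk'
Result: Jprt Zwsu Hrnw Alkchk


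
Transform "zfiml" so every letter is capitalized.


Input string: 'zfiml'
Operation: convert each letter to uppercase
Mapping: 'z'->'Z', 'f'->'F', 'i'->'I', 'm'->'M', 'l'->'L'
Result: ZFIML


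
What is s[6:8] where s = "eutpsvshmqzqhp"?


Input string: 'eutpsvshmqzqhp'
Operation: slice [6:8]
Extract characters: s[6]='s', s[7]='h'
Result: sh


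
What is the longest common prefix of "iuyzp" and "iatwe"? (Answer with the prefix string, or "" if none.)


String 1: 'iuyzp'
String 2: 'iatwe'
Compare position by position:
pos 0: 'i' vs 'i' match
pos 1: 'u' vs 'a' differ -> stop
Longest common prefix: "i" (length 1)


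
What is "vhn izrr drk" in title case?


Input string: 'vhn izrr drk'
Operation: capitalize first letter of each word
Word transformations: 'vhn'->'Vhn', 'izrr'->'Izrr', 'drk'->'Drk'
Result: Vhn Izrr Drk


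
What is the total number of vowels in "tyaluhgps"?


Input string: 'tyaluhgps'
Operation: count vowels (a, e, i, o, u)
Scan: s[0]='t', s[1]='y', s[2]='a' (vowel), s[3]='l', s[4]='u' (vowel), s[5]='h', s[6]='g', s[7]='p', s[8]='s'
Vowels found: 2
Result: 2


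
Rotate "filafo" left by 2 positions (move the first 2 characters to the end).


Input: 'filafo', shift = 2
Operation: split at index 2 and swap parts
Front part s[0:2] = 'fi'
Back part s[2:] = 'lafo'
Rotated = back + front = 'lafo' + 'fi'
Result: lafofi


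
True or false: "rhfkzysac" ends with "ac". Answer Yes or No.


Input string: 'rhfkzysac'
Suffix to check: 'ac'
Last 2 characters of input: 'ac'
Match: True
Result: Yes


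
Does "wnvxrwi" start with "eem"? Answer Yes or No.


Input string: 'wnvxrwi'
Prefix to check: 'eem'
First 3 characters of input: 'wnv'
Match: False
Result: No


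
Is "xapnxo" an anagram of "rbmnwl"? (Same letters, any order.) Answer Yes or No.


String 1: 'rbmnwl' -> sorted: 'blmnrw'
String 2: 'xapnxo' -> sorted: 'anopxx'
Compare sorted forms: 'blmnrw' != 'anopxx'
Anagram: No


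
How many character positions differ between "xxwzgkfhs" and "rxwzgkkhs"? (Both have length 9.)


String 1: 'xxwzgkfhs'
String 2: 'rxwzgkkhs'
Compare each position: pos 0: 'x'!='r', pos 1: 'x'=='x', pos 2: 'w'=='w', pos 3: 'z'=='z', pos 4: 'g'=='g', pos 5: 'k'=='k', pos 6: 'f'!='k', pos 7: 'h'=='h', pos 8: 's'=='s'
Differing positions: 2
Hamming distance: 2


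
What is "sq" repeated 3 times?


Input string: 'sq'
Operation: repeat 3 times
Concatenation: 'sq' + 'sq' + 'sq'
Result: sqsqsq


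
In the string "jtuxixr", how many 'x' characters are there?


Input string: 'jtuxixr'
Target character: 'x'
Scan each position: s[3]='x', s[5]='x'
Matches found at indices: 3, 5
Total: 2


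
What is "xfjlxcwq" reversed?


Input string: 'xfjlxcwq'
Operation: reverse character order
Original order: 'x' -> 'f' -> 'j' -> 'l' -> 'x' -> 'c' -> 'w' -> 'q'
Reversed order: 'q' -> 'w' -> 'c' -> 'x' -> 'l' -> 'j' -> 'f' -> 'x'
Result: qwcxljfx


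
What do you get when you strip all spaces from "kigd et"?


Input string: 'kigd et'
Operation: remove all spaces
Words: 'kigd', 'et'
Join without spaces: kigdet


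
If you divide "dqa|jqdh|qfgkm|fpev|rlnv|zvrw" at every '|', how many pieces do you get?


Input string: 'dqa|jqdh|qfgkm|fpev|rlnv|zvrw'
Delimiter: '|'
Split result: 'dqa', 'jqdh', 'qfgkm', 'fpev', 'rlnv', 'zvrw'
Number of parts: 6


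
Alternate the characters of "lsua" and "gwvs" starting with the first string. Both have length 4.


String 1: 'lsua'
String 2: 'gwvs'
Operation: alternate characters
Pairs: 'l'+'g', 's'+'w', 'u'+'v', 'a'+'s'
Result: lgswuvas


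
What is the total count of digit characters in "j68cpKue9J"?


Input string: 'j68cpKue9J'
Operation: count digit characters (0-9)
Scan: 'j', '6'(digit), '8'(digit), 'c', 'p', 'K', 'u', 'e', '9'(digit), 'J'
Digits found: 3
Result: 3


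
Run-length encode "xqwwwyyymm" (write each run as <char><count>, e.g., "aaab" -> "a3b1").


Input: 'xqwwwyyymm'
Operation: identify consecutive runs
Runs: 'x' -> x1, 'q' -> q1, 'www' -> w3, 'yyy' -> y3, 'mm' -> m2
Encoded: x1q1w3y3m2


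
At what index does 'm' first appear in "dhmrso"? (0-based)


Input string: 'dhmrso'
Target: 'm'
Scanning left to right: s[0]='d', s[1]='h', s[2]='m'
First match at index: 2


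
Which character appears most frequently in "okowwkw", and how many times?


Input: 'okowwkw'
Operation: tally each character
Counts: 'k':2, 'o':2, 'w':3
Maximum: 'w' appears 3 times


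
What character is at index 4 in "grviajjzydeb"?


Input string: 'grviajjzydeb'
Operation: get character at index 4
Index mapping: s[0]='g', s[1]='r', s[2]='v', s[3]='i', s[4]='a'
Result: 'a'


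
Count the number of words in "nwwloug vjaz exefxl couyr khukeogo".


Input string: 'nwwloug vjaz exefxl couyr khukeogo'
Operation: split by spaces
Words found: 'nwwloug', 'vjaz', 'exefxl', 'couyr', 'khukeogo'
Word count: 5


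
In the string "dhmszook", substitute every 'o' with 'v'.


Input string: 'dhmszook'
Operation: replace 'o' with 'v'
Positions of 'o': 5, 6
After replacement: dhmszvvk


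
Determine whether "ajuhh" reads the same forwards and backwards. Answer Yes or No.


Input string: 'ajuhh'
Reversed: 'hhuja'
Compare pairs: s[0]='a' vs s[4]='h' (mismatch), s[1]='j' vs s[3]='h' (mismatch)
Palindrome: No


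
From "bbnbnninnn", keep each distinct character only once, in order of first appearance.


Input: 'bbnbnninnn'
Operation: keep first occurrence of each character
Scan: s[0]='b' new -> keep; s[1]='b' seen -> skip; s[2]='n' new -> keep; s[3]='b' seen -> skip; s[4]='n' seen -> skip; s[5]='n' seen -> skip; s[6]='i' new -> keep; s[7]='n' seen -> skip; s[8]='n' seen -> skip; s[9]='n' seen -> skip
Result: bni


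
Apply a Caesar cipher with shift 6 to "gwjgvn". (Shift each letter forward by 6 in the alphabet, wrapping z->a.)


Input: 'gwjgvn', shift = 6
Operation: for each letter, (position + 6) mod 26
Mapping: 'g'(6+6=12)->'m', 'w'(22+6=28, 28 mod 26=2)->'c', 'j'(9+6=15)->'p', 'g'(6+6=12)->'m', 'v'(21+6=27, 27 mod 26=1)->'b', 'n'(13+6=19)->'t'
Result: mcpmbt


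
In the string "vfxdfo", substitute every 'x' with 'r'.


Input string: 'vfxdfo'
Operation: replace 'x' with 'r'
Positions of 'x': 2
After replacement: vfrdfo


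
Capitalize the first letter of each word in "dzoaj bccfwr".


Input string: 'dzoaj bccfwr'
Operation: capitalize first letter of each word
Word transformations: 'dzoaj'->'Dzoaj', 'bccfwr'->'Bccfwr'
Result: Dzoaj Bccfwr


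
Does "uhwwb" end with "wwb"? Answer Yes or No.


Input string: 'uhwwb'
Suffix to check: 'wwb'
Last 3 characters of input: 'wwb'
Match: True
Result: Yes


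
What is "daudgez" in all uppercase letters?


Input string: 'daudgez'
Operation: convert each letter to uppercase
Mapping: 'd'->'D', 'a'->'A', 'u'->'U', 'd'->'D', 'g'->'G', 'e'->'E', 'z'->'Z'
Result: DAUDGEZ


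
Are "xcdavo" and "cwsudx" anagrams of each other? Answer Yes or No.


String 1: 'xcdavo' -> sorted: 'acdovx'
String 2: 'cwsudx' -> sorted: 'cdsuwx'
Compare sorted forms: 'acdovx' != 'cdsuwx'
Anagram: No


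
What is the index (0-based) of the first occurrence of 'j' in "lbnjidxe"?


Input string: 'lbnjidxe'
Target: 'j'
Scanning left to right: s[0]='l', s[1]='b', s[2]='n', s[3]='j'
First match at index: 3


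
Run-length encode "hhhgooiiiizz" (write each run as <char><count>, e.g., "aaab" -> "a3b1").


Input: 'hhhgooiiiizz'
Operation: identify consecutive runs
Runs: 'hhh' -> h3, 'g' -> g1, 'oo' -> o2, 'iiii' -> i4, 'zz' -> z2
Encoded: h3g1o2i4z2


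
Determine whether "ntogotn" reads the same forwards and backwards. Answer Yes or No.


Input string: 'ntogotn'
Reversed: 'ntogotn'
Compare pairs: s[0]='n' vs s[6]='n' (match), s[1]='t' vs s[5]='t' (match), s[2]='o' vs s[4]='o' (match)
Palindrome: Yes


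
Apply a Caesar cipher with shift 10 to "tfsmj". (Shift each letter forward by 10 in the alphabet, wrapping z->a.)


Input: 'tfsmj', shift = 10
Operation: for each letter, (position + 10) mod 26
Mapping: 't'(19+10=29, 29 mod 26=3)->'d', 'f'(5+10=15)->'p', 's'(18+10=28, 28 mod 26=2)->'c', 'm'(12+10=22)->'w', 'j'(9+10=19)->'t'
Result: dpcwt


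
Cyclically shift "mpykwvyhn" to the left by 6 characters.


Input: 'mpykwvyhn', shift = 6
Operation: split at index 6 and swap parts
Front part s[0:6] = 'mpykwv'
Back part s[6:] = 'yhn'
Rotated = back + front = 'yhn' + 'mpykwv'
Result: yhnmpykwv


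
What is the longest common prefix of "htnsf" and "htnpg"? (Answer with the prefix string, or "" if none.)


String 1: 'htnsf'
String 2: 'htnpg'
Compare position by position:
pos 0: 'h' vs 'h' match
pos 1: 't' vs 't' match
pos 2: 'n' vs 'n' match
pos 3: 's' vs 'p' differ -> stop
Longest common prefix: "htn" (length 3)


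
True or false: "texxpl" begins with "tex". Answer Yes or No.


Input string: 'texxpl'
Prefix to check: 'tex'
First 3 characters of input: 'tex'
Match: True
Result: Yes


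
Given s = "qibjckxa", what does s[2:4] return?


Input string: 'qibjckxa'
Operation: slice [2:4]
Extract characters: s[2]='b', s[3]='j'
Result: bj


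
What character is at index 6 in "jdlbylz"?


Input string: 'jdlbylz'
Operation: get character at index 6
Index mapping: s[0]='j', s[1]='d', s[2]='l', s[3]='b', s[4]='y', s[5]='l', s[6]='z'
Result: 'z'


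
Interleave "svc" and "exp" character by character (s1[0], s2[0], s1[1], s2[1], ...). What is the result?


String 1: 'svc'
String 2: 'exp'
Operation: alternate characters
Pairs: 's'+'e', 'v'+'x', 'c'+'p'
Result: sevxcp


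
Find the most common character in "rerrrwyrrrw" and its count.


Input: 'rerrrwyrrrw'
Operation: tally each character
Counts: 'e':1, 'r':7, 'w':2, 'y':1
Maximum: 'r' appears 7 times


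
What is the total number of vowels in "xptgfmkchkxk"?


Input string: 'xptgfmkchkxk'
Operation: count vowels (a, e, i, o, u)
Scan: s[0]='x', s[1]='p', s[2]='t', s[3]='g', s[4]='f', s[5]='m', s[6]='k', s[7]='c', s[8]='h', s[9]='k', s[10]='x', s[11]='k'
Vowels found: 0
Result: 0


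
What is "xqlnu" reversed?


Input string: 'xqlnu'
Operation: reverse character order
Original order: 'x' -> 'q' -> 'l' -> 'n' -> 'u'
Reversed order: 'u' -> 'n' -> 'l' -> 'q' -> 'x'
Result: unlqx


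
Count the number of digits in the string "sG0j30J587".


Input string: 'sG0j30J587'
Operation: count digit characters (0-9)
Scan: 's', 'G', '0'(digit), 'j', '3'(digit), '0'(digit), 'J', '5'(digit), '8'(digit), '7'(digit)
Digits found: 6
Result: 6


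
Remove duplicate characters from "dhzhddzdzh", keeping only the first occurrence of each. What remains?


Input: 'dhzhddzdzh'
Operation: keep first occurrence of each character
Scan: s[0]='d' new -> keep; s[1]='h' new -> keep; s[2]='z' new -> keep; s[3]='h' seen -> skip; s[4]='d' seen -> skip; s[5]='d' seen -> skip; s[6]='z' seen -> skip; s[7]='d' seen -> skip; s[8]='z' seen -> skip; s[9]='h' seen -> skip
Result: dhz


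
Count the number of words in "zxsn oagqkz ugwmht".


Input string: 'zxsn oagqkz ugwmht'
Operation: split by spaces
Words found: 'zxsn', 'oagqkz', 'ugwmht'
Word count: 3


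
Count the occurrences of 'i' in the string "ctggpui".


Input string: 'ctggpui'
Target character: 'i'
Scan each position: s[6]='i'
Matches found at indices: 6
Total: 1


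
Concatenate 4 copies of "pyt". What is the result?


Input string: 'pyt'
Operation: repeat 4 times
Concatenation: 'pyt' + 'pyt' + 'pyt' + 'pyt'
Result: pytpytpytpyt


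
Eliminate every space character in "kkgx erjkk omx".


Input string: 'kkgx erjkk omx'
Operation: remove all spaces
Words: 'kkgx', 'erjkk', 'omx'
Join without spaces: kkgxerjkkomx


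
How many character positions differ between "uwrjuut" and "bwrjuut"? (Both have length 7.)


String 1: 'uwrjuut'
String 2: 'bwrjuut'
Compare each position: pos 0: 'u'!='b', pos 1: 'w'=='w', pos 2: 'r'=='r', pos 3: 'j'=='j', pos 4: 'u'=='u', pos 5: 'u'=='u', pos 6: 't'=='t'
Differing positions: 1
Hamming distance: 1


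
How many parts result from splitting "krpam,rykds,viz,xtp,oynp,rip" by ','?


Input string: 'krpam,rykds,viz,xtp,oynp,rip'
Delimiter: ','
Split result: 'krpam', 'rykds', 'viz', 'xtp', 'oynp', 'rip'
Number of parts: 6


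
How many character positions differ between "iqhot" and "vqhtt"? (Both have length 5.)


String 1: 'iqhot'
String 2: 'vqhtt'
Compare each position: pos 0: 'i'!='v', pos 1: 'q'=='q', pos 2: 'h'=='h', pos 3: 'o'!='t', pos 4: 't'=='t'
Differing positions: 2
Hamming distance: 2


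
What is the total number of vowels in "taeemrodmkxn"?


Input string: 'taeemrodmkxn'
Operation: count vowels (a, e, i, o, u)
Scan: s[0]='t', s[1]='a' (vowel), s[2]='e' (vowel), s[3]='e' (vowel), s[4]='m', s[5]='r', s[6]='o' (vowel), s[7]='d', s[8]='m', s[9]='k', s[10]='x', s[11]='n'
Vowels found: 4
Result: 4


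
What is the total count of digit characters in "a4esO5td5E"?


Input string: 'a4esO5td5E'
Operation: count digit characters (0-9)
Scan: 'a', '4'(digit), 'e', 's', 'O', '5'(digit), 't', 'd', '5'(digit), 'E'
Digits found: 3
Result: 3


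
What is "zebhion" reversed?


Input string: 'zebhion'
Operation: reverse character order
Original order: 'z' -> 'e' -> 'b' -> 'h' -> 'i' -> 'o' -> 'n'
Reversed order: 'n' -> 'o' -> 'i' -> 'h' -> 'b' -> 'e' -> 'z'
Result: noihbez


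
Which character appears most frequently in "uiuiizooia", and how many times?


Input: 'uiuiizooia'
Operation: tally each character
Counts: 'a':1, 'i':4, 'o':2, 'u':2, 'z':1
Maximum: 'i' appears 4 times


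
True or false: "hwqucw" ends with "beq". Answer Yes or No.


Input string: 'hwqucw'
Suffix to check: 'beq'
Last 3 characters of input: 'ucw'
Match: False
Result: No


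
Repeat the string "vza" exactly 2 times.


Input string: 'vza'
Operation: repeat 2 times
Concatenation: 'vza' + 'vza'
Result: vzavza


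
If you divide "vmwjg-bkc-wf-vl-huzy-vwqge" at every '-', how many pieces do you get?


Input string: 'vmwjg-bkc-wf-vl-huzy-vwqge'
Delimiter: '-'
Split result: 'vmwjg', 'bkc', 'wf', 'vl', 'huzy', 'vwqge'
Number of parts: 6


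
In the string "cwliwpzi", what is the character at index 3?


Input string: 'cwliwpzi'
Operation: get character at index 3
Index mapping: s[0]='c', s[1]='w', s[2]='l', s[3]='i'
Result: 'i'


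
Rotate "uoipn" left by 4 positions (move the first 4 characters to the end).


Input: 'uoipn', shift = 4
Operation: split at index 4 and swap parts
Front part s[0:4] = 'uoip'
Back part s[4:] = 'n'
Rotated = back + front = 'n' + 'uoip'
Result: nuoip


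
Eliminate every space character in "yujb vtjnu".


Input string: 'yujb vtjnu'
Operation: remove all spaces
Words: 'yujb', 'vtjnu'
Join without spaces: yujbvtjnu


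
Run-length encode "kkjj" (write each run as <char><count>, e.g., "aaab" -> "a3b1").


Input: 'kkjj'
Operation: identify consecutive runs
Runs: 'kk' -> k2, 'jj' -> j2
Encoded: k2j2


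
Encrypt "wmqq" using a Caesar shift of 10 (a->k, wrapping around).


Input: 'wmqq', shift = 10
Operation: for each letter, (position + 10) mod 26
Mapping: 'w'(22+10=32, 32 mod 26=6)->'g', 'm'(12+10=22)->'w', 'q'(16+10=26, 26 mod 26=0)->'a', 'q'(16+10=26, 26 mod 26=0)->'a'
Result: gwaa


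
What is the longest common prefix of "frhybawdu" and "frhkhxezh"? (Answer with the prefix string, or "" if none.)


String 1: 'frhybawdu'
String 2: 'frhkhxezh'
Compare position by position:
pos 0: 'f' vs 'f' match
pos 1: 'r' vs 'r' match
pos 2: 'h' vs 'h' match
pos 3: 'y' vs 'k' differ -> stop
Longest common prefix: "frh" (length 3)


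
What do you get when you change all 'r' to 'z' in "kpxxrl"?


Input string: 'kpxxrl'
Operation: replace 'r' with 'z'
Positions of 'r': 4
After replacement: kpxxzl


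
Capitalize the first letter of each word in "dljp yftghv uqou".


Input string: 'dljp yftghv uqou'
Operation: capitalize first letter of each word
Word transformations: 'dljp'->'Dljp', 'yftghv'->'Yftghv', 'uqou'->'Uqou'
Result: Dljp Yftghv Uqou


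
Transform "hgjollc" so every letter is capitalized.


Input string: 'hgjollc'
Operation: convert each letter to uppercase
Mapping: 'h'->'H', 'g'->'G', 'j'->'J', 'o'->'O', 'l'->'L', 'l'->'L', 'c'->'C'
Result: HGJOLLC


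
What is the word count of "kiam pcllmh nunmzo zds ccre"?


Input string: 'kiam pcllmh nunmzo zds ccre'
Operation: split by spaces
Words found: 'kiam', 'pcllmh', 'nunmzo', 'zds', 'ccre'
Word count: 5


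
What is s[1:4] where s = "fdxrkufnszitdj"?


Input string: 'fdxrkufnszitdj'
Operation: slice [1:4]
Extract characters: s[1]='d', s[2]='x', s[3]='r'
Result: dxr


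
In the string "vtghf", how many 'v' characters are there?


Input string: 'vtghf'
Target character: 'v'
Scan each position: s[0]='v'
Matches found at indices: 0
Total: 1


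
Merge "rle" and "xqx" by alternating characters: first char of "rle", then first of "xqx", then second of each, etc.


String 1: 'rle'
String 2: 'xqx'
Operation: alternate characters
Pairs: 'r'+'x', 'l'+'q', 'e'+'x'
Result: rxlqex


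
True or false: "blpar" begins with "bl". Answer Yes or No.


Input string: 'blpar'
Prefix to check: 'bl'
First 2 characters of input: 'bl'
Match: True
Result: Yes


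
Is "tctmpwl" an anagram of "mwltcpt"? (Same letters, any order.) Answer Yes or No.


String 1: 'mwltcpt' -> sorted: 'clmpttw'
String 2: 'tctmpwl' -> sorted: 'clmpttw'
Compare sorted forms: 'clmpttw' == 'clmpttw'
Anagram: Yes


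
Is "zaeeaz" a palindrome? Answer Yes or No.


Input string: 'zaeeaz'
Reversed: 'zaeeaz'
Compare pairs: s[0]='z' vs s[5]='z' (match), s[1]='a' vs s[4]='a' (match), s[2]='e' vs s[3]='e' (match)
Palindrome: Yes


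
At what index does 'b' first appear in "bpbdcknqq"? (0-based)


Input string: 'bpbdcknqq'
Target: 'b'
Scanning left to right: s[0]='b'
First match at index: 0


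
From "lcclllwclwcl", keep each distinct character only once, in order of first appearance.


Input: 'lcclllwclwcl'
Operation: keep first occurrence of each character
Scan: s[0]='l' new -> keep; s[1]='c' new -> keep; s[2]='c' seen -> skip; s[3]='l' seen -> skip; s[4]='l' seen -> skip; s[5]='l' seen -> skip; s[6]='w' new -> keep; s[7]='c' seen -> skip; s[8]='l' seen -> skip; s[9]='w' seen -> skip; s[10]='c' seen -> skip; s[11]='l' seen -> skip
Result: lcw
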